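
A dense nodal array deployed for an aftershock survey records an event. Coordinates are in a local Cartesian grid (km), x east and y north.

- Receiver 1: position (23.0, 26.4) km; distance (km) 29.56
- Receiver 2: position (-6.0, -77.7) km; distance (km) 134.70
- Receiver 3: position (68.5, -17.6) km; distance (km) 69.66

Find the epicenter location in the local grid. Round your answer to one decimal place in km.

Circle about each station: (x − 23.0)² + (y − 26.4)² = 29.56²; (x + 6.0)² + (y + 77.7)² = 134.70²; (x − 68.5)² + (y + 17.6)² = 69.66².
Subtracting the Receiver 1 equation from the Receiver 2 and Receiver 3 equations removes the quadratic terms:
-58.0 x − 208.2 y = -12422.97
91.0 x − 88.0 y = -202.67
Solving the 2×2 system: x ≈ 43.7, y ≈ 47.5 km.

x ≈ 43.7 km, y ≈ 47.5 km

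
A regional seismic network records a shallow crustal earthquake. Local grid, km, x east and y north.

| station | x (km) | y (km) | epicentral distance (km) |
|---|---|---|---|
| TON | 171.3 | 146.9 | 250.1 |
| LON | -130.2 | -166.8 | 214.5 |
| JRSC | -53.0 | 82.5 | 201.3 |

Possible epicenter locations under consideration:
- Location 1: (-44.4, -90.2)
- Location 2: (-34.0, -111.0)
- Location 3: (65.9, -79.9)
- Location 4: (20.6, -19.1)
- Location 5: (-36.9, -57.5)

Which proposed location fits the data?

For each candidate, compare |candidate − station| to the reported distance:
Location 1: residuals TON 70.4, LON 99.5, JRSC 28.4 → max 99.5 km
Location 2: residuals TON 79.5, LON 103.3, JRSC 6.9 → max 103.3 km
Location 3: residuals TON 0.0, LON 0.0, JRSC 0.0 → max 0.0 km
Location 4: residuals TON 25.9, LON 3.4, JRSC 75.8 → max 75.8 km
Location 5: residuals TON 41.7, LON 70.8, JRSC 60.4 → max 70.8 km
Only Location 3 has all residuals ≈ 0.

Location 3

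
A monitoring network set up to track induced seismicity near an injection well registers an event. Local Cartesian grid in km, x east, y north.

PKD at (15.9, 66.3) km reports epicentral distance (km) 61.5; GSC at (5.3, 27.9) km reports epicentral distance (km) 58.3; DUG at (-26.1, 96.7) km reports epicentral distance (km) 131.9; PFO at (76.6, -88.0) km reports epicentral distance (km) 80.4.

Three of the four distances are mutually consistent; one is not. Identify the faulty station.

PKD

Solve using three stations at a time. Using GSC, DUG, PFO (subtract circle equations pairwise → linear system) gives (x, y) ≈ (46.2, -13.6).
Distances from that point to each station vs reported:
  PKD: calculated 85.5 vs reported 61.5 → residual 24.0 km
  GSC: calculated 58.3 vs reported 58.3 → residual 0.0 km
  DUG: calculated 131.9 vs reported 131.9 → residual 0.0 km
  PFO: calculated 80.4 vs reported 80.4 → residual 0.0 km
GSC, DUG, PFO are mutually consistent (residuals ≈ 0); PKD is off by 24.0 km.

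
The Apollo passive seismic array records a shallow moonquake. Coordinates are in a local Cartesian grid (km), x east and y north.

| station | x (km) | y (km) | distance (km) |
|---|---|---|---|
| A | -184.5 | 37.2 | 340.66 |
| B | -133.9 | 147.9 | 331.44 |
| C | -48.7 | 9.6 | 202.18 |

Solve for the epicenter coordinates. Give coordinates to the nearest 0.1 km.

Circle about each station: (x + 184.5)² + (y − 37.2)² = 340.66²; (x + 133.9)² + (y − 147.9)² = 331.44²; (x + 48.7)² + (y − 9.6)² = 202.18².
Subtracting the A equation from the B and C equations removes the quadratic terms:
101.2 x + 221.4 y = 10576.29
271.6 x − 55.2 y = 42212.24
Solving the 2×2 system: x ≈ 151.1, y ≈ -21.3 km.
Check against A (with the unrounded x, y): √((x + 184.5)²+(y − 37.2)²) = 340.65 ≈ 340.66 km. ✓

x ≈ 151.1 km, y ≈ -21.3 km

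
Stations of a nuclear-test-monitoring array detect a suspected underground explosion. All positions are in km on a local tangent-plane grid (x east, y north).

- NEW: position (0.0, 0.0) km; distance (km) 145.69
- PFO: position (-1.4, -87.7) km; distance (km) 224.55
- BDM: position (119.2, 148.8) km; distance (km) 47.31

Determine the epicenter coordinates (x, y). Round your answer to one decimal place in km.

80.7 km east, 121.3 km north

Circle about each station: x² + y² = 145.69²; (x + 1.4)² + (y + 87.7)² = 224.55²; (x − 119.2)² + (y − 148.8)² = 47.31².
Subtracting the NEW equation from the PFO and BDM equations removes the quadratic terms:
-2.8 x − 175.4 y = -21503.88
238.4 x + 297.6 y = 55337.42
Solving the 2×2 system: x ≈ 80.7, y ≈ 121.3 km.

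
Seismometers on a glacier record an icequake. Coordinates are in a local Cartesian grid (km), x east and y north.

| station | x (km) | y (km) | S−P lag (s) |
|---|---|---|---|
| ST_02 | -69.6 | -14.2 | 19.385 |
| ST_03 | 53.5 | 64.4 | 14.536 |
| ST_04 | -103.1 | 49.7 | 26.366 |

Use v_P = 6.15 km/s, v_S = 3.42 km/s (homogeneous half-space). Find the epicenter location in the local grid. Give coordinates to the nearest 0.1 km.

x ≈ 76.5 km, y ≈ -45.2 km

Distance from S−P lag: d = Δt · v_P v_S / (v_P − v_S) = Δt · (6.15·3.42)/(6.15−3.42) ≈ 7.7044·Δt.
So d_ST_02 = 149.35, d_ST_03 = 111.99, d_ST_04 = 203.13 km.
Circle about each station: (x + 69.6)² + (y + 14.2)² = 149.35²; (x − 53.5)² + (y − 64.4)² = 111.99²; (x + 103.1)² + (y − 49.7)² = 203.13².
Subtracting pairs of circle equations eliminates x²+y² and gives linear equations (the radical axes):
246.2 x + 157.2 y = 11727.47
-67.0 x + 127.8 y = -10902.47
Solving the 2×2 system: x ≈ 76.5, y ≈ -45.2 km.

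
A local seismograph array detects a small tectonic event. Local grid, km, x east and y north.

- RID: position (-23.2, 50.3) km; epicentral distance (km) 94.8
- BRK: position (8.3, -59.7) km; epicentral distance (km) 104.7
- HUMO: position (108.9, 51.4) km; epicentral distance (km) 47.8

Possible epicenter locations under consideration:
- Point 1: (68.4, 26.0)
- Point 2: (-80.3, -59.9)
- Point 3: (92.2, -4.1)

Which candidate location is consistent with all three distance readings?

For each candidate, compare |candidate − station| to the reported distance:
Point 1: residuals RID 0.0, BRK 0.0, HUMO 0.0 → max 0.0 km
Point 2: residuals RID 29.3, BRK 16.1, HUMO 171.7 → max 171.7 km
Point 3: residuals RID 32.8, BRK 4.0, HUMO 10.2 → max 32.8 km
Only Point 1 has all residuals ≈ 0.

Point 1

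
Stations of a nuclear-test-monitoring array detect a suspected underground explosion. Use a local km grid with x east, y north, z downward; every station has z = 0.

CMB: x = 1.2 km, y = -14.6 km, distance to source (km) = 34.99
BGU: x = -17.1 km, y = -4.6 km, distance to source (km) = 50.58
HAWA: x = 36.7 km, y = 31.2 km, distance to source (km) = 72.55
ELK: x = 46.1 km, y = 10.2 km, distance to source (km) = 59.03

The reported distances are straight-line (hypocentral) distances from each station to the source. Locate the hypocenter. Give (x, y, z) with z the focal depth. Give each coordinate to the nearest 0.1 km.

Each station gives a sphere (x−x_i)² + (y−y_i)² + z² = d_i² (stations at z=0).
Subtracting the CMB sphere from BGU and HAWA: z² cancels, leaving linear equations in x and y:
-36.6 x + 20.0 y = -1235.07
71.0 x + 91.6 y = -1933.47
Solving: x ≈ 15.602, y ≈ -33.201 km (keep extra digits for the depth step; rounded: 15.6, -33.2).
Then from the CMB sphere: z² = 34.99² − (x − 1.2)² − (y + 14.6)² with x = 15.602, y = -33.201, so z ≈ 25.901 ≈ 25.9 km.
Check against ELK (with the unrounded solution): distance 59.03 ≈ 59.03 km. ✓

(15.6, -33.2, 25.9)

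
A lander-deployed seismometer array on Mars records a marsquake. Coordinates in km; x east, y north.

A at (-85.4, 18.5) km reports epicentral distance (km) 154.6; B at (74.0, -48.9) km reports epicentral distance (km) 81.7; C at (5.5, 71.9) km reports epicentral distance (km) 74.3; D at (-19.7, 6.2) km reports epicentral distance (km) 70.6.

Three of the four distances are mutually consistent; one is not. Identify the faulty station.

D

Solve using three stations at a time. Using A, B, C (subtract circle equations pairwise → linear system) gives (x, y) ≈ (68.6, 32.6).
Distances from that point to each station vs reported:
  A: calculated 154.6 vs reported 154.6 → residual 0.0 km
  B: calculated 81.7 vs reported 81.7 → residual 0.0 km
  C: calculated 74.3 vs reported 74.3 → residual 0.0 km
  D: calculated 92.1 vs reported 70.6 → residual 21.5 km
A, B, C are mutually consistent (residuals ≈ 0); D is off by 21.5 km.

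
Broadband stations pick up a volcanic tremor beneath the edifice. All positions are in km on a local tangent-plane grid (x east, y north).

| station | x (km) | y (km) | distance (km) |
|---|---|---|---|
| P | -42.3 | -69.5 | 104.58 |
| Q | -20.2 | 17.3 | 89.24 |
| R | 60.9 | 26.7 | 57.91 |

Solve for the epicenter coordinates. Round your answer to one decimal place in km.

(54.9, -30.9)

Circle about each station: (x + 42.3)² + (y + 69.5)² = 104.58²; (x + 20.2)² + (y − 17.3)² = 89.24²; (x − 60.9)² + (y − 26.7)² = 57.91².
Subtracting pairs of circle equations eliminates x²+y² and gives linear equations (the radical axes):
44.2 x + 173.6 y = -2939.01
206.4 x + 192.4 y = 5385.57
Solving the 2×2 system: x ≈ 54.9, y ≈ -30.9 km.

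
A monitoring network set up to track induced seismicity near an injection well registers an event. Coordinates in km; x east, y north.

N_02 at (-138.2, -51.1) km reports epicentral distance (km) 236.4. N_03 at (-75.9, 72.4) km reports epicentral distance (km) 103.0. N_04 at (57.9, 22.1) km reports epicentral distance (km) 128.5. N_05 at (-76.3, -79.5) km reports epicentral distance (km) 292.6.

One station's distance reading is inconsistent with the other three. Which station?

N_05

Solve using three stations at a time. Using N_02, N_03, N_04 (subtract circle equations pairwise → linear system) gives (x, y) ≈ (3.2, 138.3).
Distances from that point to each station vs reported:
  N_02: calculated 236.4 vs reported 236.4 → residual 0.0 km
  N_03: calculated 103.0 vs reported 103.0 → residual 0.0 km
  N_04: calculated 128.5 vs reported 128.5 → residual 0.0 km
  N_05: calculated 231.9 vs reported 292.6 → residual 60.7 km
N_02, N_03, N_04 are mutually consistent (residuals ≈ 0); N_05 is off by 60.7 km.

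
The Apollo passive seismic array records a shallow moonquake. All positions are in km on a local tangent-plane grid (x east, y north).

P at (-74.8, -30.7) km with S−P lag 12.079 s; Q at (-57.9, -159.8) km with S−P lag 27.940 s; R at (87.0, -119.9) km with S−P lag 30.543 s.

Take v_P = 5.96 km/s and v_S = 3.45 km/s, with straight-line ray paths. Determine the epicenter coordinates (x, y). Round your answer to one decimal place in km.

Distance from S−P lag: d = Δt · v_P v_S / (v_P − v_S) = Δt · (5.96·3.45)/(5.96−3.45) ≈ 8.1920·Δt.
So d_P = 98.95, d_Q = 228.89, d_R = 250.21 km.
Circle about each station: (x + 74.8)² + (y + 30.7)² = 98.95²; (x + 57.9)² + (y + 159.8)² = 228.89²; (x − 87.0)² + (y + 119.9)² = 250.21².
Subtracting pairs of circle equations eliminates x²+y² and gives linear equations (the radical axes):
33.8 x − 258.2 y = -20248.61
323.6 x − 178.4 y = -37406.46
Solving the 2×2 system: x ≈ -78.0, y ≈ 68.2 km.

(-78.0, 68.2)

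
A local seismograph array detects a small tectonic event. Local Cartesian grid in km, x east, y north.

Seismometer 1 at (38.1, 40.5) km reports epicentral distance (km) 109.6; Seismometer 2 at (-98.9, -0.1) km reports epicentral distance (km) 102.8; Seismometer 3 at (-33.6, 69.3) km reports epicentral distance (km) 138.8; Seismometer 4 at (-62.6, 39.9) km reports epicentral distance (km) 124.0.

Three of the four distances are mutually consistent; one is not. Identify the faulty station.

Seismometer 2

Solve using three stations at a time. Using Seismometer 1, Seismometer 3, Seismometer 4 (subtract circle equations pairwise → linear system) gives (x, y) ≈ (5.1, -64.0).
Distances from that point to each station vs reported:
  Seismometer 1: calculated 109.6 vs reported 109.6 → residual 0.0 km
  Seismometer 2: calculated 122.0 vs reported 102.8 → residual 19.2 km
  Seismometer 3: calculated 138.8 vs reported 138.8 → residual 0.0 km
  Seismometer 4: calculated 124.0 vs reported 124.0 → residual 0.0 km
Seismometer 1, Seismometer 3, Seismometer 4 are mutually consistent (residuals ≈ 0); Seismometer 2 is off by 19.2 km.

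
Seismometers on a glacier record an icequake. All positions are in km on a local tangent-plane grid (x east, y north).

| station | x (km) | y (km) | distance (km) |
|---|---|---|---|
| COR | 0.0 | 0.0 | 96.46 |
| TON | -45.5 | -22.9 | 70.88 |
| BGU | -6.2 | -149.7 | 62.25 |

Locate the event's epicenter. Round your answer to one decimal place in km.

x ≈ -29.3 km, y ≈ -91.9 km

Circle about each station: x² + y² = 96.46²; (x + 45.5)² + (y + 22.9)² = 70.88²; (x + 6.2)² + (y + 149.7)² = 62.25².
Subtracting pairs of circle equations eliminates x²+y² and gives linear equations (the radical axes):
-91.0 x − 45.8 y = 6875.22
-12.4 x − 299.4 y = 27878.00
Solving the 2×2 system: x ≈ -29.3, y ≈ -91.9 km.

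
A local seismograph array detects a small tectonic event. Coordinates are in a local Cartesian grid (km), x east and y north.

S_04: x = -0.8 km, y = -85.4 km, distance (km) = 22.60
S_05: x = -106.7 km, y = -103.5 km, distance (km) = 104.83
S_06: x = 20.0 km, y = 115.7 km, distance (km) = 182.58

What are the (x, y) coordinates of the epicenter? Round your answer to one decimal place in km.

(-9.4, -64.5)

Circle about each station: (x + 0.8)² + (y + 85.4)² = 22.60²; (x + 106.7)² + (y + 103.5)² = 104.83²; (x − 20.0)² + (y − 115.7)² = 182.58².
Subtracting pairs of circle equations eliminates x²+y² and gives linear equations (the radical axes):
-211.8 x − 36.2 y = 4324.77
41.6 x + 402.2 y = -26332.01
Solving the 2×2 system: x ≈ -9.4, y ≈ -64.5 km.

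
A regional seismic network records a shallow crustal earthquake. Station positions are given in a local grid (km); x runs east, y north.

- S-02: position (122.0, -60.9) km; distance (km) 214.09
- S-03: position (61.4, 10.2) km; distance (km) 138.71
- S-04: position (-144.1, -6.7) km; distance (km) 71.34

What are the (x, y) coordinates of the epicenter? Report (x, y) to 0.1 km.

-77.1 km east, 17.8 km north

Circle about each station: (x − 122.0)² + (y + 60.9)² = 214.09²; (x − 61.4)² + (y − 10.2)² = 138.71²; (x + 144.1)² + (y + 6.7)² = 71.34².
Subtracting pairs of circle equations eliminates x²+y² and gives linear equations (the radical axes):
-121.2 x + 142.2 y = 11875.25
-532.2 x + 108.4 y = 42962.02
Solving the 2×2 system: x ≈ -77.1, y ≈ 17.8 km.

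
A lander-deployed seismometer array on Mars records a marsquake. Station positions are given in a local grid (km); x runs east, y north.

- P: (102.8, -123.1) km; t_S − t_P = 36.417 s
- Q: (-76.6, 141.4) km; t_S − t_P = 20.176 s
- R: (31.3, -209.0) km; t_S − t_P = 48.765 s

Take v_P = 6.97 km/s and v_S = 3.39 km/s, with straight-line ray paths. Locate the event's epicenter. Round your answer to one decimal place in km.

Distance from S−P lag: d = Δt · v_P v_S / (v_P − v_S) = Δt · (6.97·3.39)/(6.97−3.39) ≈ 6.6001·Δt.
So d_P = 240.36, d_Q = 133.16, d_R = 321.85 km.
Circle about each station: (x − 102.8)² + (y + 123.1)² = 240.36²; (x + 76.6)² + (y − 141.4)² = 133.16²; (x − 31.3)² + (y + 209.0)² = 321.85².
Subtracting the P equation from the Q and R equations removes the quadratic terms:
-358.8 x + 529.0 y = 40181.41
-143.0 x − 171.8 y = -26875.25
Solving the 2×2 system: x ≈ 53.3, y ≈ 112.1 km.

53.3 km east, 112.1 km north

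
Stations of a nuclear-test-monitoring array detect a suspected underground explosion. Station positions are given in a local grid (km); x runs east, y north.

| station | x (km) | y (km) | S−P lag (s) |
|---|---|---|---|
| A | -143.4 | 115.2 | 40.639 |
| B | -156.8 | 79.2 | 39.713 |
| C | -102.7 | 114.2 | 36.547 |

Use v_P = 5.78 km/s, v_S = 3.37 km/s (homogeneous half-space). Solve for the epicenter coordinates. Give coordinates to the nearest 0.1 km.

x ≈ 125.8 km, y ≈ -73.0 km

Distance from S−P lag: d = Δt · v_P v_S / (v_P − v_S) = Δt · (5.78·3.37)/(5.78−3.37) ≈ 8.0824·Δt.
So d_A = 328.46, d_B = 320.98, d_C = 295.39 km.
Circle about each station: (x + 143.4)² + (y − 115.2)² = 328.46²; (x + 156.8)² + (y − 79.2)² = 320.98²; (x + 102.7)² + (y − 114.2)² = 295.39².
Subtracting pairs of circle equations eliminates x²+y² and gives linear equations (the radical axes):
-26.8 x − 72.0 y = 1882.09
81.4 x − 2.0 y = 10385.05
Solving the 2×2 system: x ≈ 125.8, y ≈ -73.0 km.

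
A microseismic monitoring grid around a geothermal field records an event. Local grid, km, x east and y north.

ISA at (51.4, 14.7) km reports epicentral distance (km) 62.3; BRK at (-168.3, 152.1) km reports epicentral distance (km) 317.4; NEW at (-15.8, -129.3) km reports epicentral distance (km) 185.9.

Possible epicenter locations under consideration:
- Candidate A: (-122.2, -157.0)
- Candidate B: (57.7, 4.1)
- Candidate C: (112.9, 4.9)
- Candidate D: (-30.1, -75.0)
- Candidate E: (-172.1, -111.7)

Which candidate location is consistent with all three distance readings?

Candidate C

For each candidate, compare |candidate − station| to the reported distance:
Candidate A: residuals ISA 181.9, BRK 4.9, NEW 76.0 → max 181.9 km
Candidate B: residuals ISA 50.0, BRK 47.3, NEW 33.6 → max 50.0 km
Candidate C: residuals ISA 0.0, BRK 0.0, NEW 0.0 → max 0.0 km
Candidate D: residuals ISA 58.9, BRK 51.6, NEW 129.7 → max 129.7 km
Candidate E: residuals ISA 194.5, BRK 53.6, NEW 28.6 → max 194.5 km
Only Candidate C has all residuals ≈ 0.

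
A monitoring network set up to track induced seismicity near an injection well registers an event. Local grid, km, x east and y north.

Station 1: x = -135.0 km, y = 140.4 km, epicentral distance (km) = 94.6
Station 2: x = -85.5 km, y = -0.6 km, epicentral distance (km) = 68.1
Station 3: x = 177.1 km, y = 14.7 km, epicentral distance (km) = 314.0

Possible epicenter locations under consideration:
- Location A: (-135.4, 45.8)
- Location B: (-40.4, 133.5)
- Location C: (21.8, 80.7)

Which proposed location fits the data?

For each candidate, compare |candidate − station| to the reported distance:
Location A: residuals Station 1 0.0, Station 2 0.0, Station 3 0.0 → max 0.0 km
Location B: residuals Station 1 0.3, Station 2 73.4, Station 3 66.2 → max 73.4 km
Location C: residuals Station 1 73.2, Station 2 66.5, Station 3 145.3 → max 145.3 km
Only Location A has all residuals ≈ 0.

Location A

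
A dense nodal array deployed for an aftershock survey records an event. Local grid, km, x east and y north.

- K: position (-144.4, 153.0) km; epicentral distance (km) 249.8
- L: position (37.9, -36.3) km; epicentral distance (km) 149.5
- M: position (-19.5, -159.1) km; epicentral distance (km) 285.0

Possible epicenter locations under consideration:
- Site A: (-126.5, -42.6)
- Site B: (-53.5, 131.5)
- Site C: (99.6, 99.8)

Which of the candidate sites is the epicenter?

Site C

For each candidate, compare |candidate − station| to the reported distance:
Site A: residuals K 53.4, L 15.0, M 126.8 → max 126.8 km
Site B: residuals K 156.4, L 41.6, M 7.6 → max 156.4 km
Site C: residuals K 0.1, L 0.1, M 0.0 → max 0.1 km
Only Site C has all residuals ≈ 0.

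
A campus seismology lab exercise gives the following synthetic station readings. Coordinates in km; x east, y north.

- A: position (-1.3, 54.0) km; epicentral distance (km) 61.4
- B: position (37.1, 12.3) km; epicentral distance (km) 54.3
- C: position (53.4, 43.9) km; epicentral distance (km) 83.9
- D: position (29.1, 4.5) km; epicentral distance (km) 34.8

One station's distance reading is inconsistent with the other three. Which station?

D

Solve using three stations at a time. Using A, B, C (subtract circle equations pairwise → linear system) gives (x, y) ≈ (-14.0, -6.1).
Distances from that point to each station vs reported:
  A: calculated 61.4 vs reported 61.4 → residual 0.0 km
  B: calculated 54.3 vs reported 54.3 → residual 0.0 km
  C: calculated 83.9 vs reported 83.9 → residual 0.0 km
  D: calculated 44.4 vs reported 34.8 → residual 9.6 km
A, B, C are mutually consistent (residuals ≈ 0); D is off by 9.6 km.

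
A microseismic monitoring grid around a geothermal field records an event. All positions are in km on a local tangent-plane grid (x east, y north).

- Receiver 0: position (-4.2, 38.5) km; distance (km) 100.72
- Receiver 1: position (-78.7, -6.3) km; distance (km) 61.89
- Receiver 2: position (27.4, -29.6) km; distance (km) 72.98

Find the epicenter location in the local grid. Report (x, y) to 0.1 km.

(-40.9, -55.3)

Circle about each station: (x + 4.2)² + (y − 38.5)² = 100.72²; (x + 78.7)² + (y + 6.3)² = 61.89²; (x − 27.4)² + (y + 29.6)² = 72.98².
Subtracting pairs of circle equations eliminates x²+y² and gives linear equations (the radical axes):
-149.0 x − 89.6 y = 11047.64
63.2 x − 136.2 y = 4945.47
Solving the 2×2 system: x ≈ -40.9, y ≈ -55.3 km.
Check against Receiver 0 (with the unrounded x, y): √((x + 4.2)²+(y − 38.5)²) = 100.71 ≈ 100.72 km. ✓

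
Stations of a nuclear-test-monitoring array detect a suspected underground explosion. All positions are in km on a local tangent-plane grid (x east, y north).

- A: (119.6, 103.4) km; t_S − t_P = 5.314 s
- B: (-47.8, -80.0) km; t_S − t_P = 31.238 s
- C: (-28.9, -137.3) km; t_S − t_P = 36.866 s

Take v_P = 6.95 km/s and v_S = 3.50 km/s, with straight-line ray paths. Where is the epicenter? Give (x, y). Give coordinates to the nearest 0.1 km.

82.6 km east, 97.5 km north

Distance from S−P lag: d = Δt · v_P v_S / (v_P − v_S) = Δt · (6.95·3.50)/(6.95−3.50) ≈ 7.0507·Δt.
So d_A = 37.47, d_B = 220.25, d_C = 259.93 km.
Circle about each station: (x − 119.6)² + (y − 103.4)² = 37.47²; (x + 47.8)² + (y + 80.0)² = 220.25²; (x + 28.9)² + (y + 137.3)² = 259.93².
Subtracting pairs of circle equations eliminates x²+y² and gives linear equations (the radical axes):
-334.8 x − 366.8 y = -63416.94
-297.0 x − 481.4 y = -71468.82
Solving the 2×2 system: x ≈ 82.6, y ≈ 97.5 km.
Check against A (with the unrounded x, y): √((x − 119.6)²+(y − 103.4)²) = 37.47 ≈ 37.47 km. ✓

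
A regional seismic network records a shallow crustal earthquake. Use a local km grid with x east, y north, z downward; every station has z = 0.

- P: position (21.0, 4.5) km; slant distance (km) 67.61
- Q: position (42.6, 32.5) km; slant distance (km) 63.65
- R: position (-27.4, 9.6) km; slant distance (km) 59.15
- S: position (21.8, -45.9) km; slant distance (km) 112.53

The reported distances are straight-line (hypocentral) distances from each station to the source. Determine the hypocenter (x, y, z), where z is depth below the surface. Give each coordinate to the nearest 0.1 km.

(-8.8, 59.1, 26.5)

Each station gives a sphere (x−x_i)² + (y−y_i)² + z² = d_i² (stations at z=0).
Subtracting the P sphere from Q and R: z² cancels, leaving linear equations in x and y:
43.2 x + 56.0 y = 2929.55
-96.8 x + 10.2 y = 1454.06
Solving: x ≈ -8.794, y ≈ 59.097 km (keep extra digits for the depth step; rounded: -8.8, 59.1).
Then from the P sphere: z² = 67.61² − (x − 21.0)² − (y − 4.5)² with x = -8.794, y = 59.097, so z ≈ 26.507 ≈ 26.5 km.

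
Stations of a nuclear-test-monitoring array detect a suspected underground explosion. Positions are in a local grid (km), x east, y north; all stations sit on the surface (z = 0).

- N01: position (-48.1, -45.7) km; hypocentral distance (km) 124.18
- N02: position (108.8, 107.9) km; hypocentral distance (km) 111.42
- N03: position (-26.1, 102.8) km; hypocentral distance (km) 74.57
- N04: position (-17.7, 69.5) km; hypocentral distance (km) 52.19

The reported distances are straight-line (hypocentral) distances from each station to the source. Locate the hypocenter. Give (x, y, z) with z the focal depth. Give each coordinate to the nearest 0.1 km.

x ≈ 17.9 km, y ≈ 53.6 km, depth ≈ 34.7 km

Each station gives a sphere (x−x_i)² + (y−y_i)² + z² = d_i² (stations at z=0).
Subtracting the N01 sphere from N02 and N03: z² cancels, leaving linear equations in x and y:
313.8 x + 307.2 y = 22084.01
44.0 x + 297.0 y = 16706.94
Solving: x ≈ 17.903, y ≈ 53.600 km (keep extra digits for the depth step; rounded: 17.9, 53.6).
Then from the N01 sphere: z² = 124.18² − (x + 48.1)² − (y + 45.7)² with x = 17.903, y = 53.600, so z ≈ 34.696 ≈ 34.7 km.
Check against N04 (with the unrounded solution): distance 52.19 ≈ 52.19 km. ✓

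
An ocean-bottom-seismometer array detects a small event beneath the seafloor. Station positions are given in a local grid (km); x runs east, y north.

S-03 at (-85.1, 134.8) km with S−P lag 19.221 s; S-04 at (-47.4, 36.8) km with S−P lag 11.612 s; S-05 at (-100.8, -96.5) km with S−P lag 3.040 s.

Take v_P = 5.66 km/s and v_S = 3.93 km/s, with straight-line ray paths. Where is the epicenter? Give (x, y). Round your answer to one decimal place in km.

x ≈ -64.7 km, y ≈ -111.5 km

Distance from S−P lag: d = Δt · v_P v_S / (v_P − v_S) = Δt · (5.66·3.93)/(5.66−3.93) ≈ 12.8577·Δt.
So d_S-03 = 247.14, d_S-04 = 149.30, d_S-05 = 39.09 km.
Circle about each station: (x + 85.1)² + (y − 134.8)² = 247.14²; (x + 47.4)² + (y − 36.8)² = 149.30²; (x + 100.8)² + (y + 96.5)² = 39.09².
Subtracting the S-03 equation from the S-04 and S-05 equations removes the quadratic terms:
75.4 x − 196.0 y = 16975.64
-31.4 x − 462.6 y = 53609.99
Solving the 2×2 system: x ≈ -64.7, y ≈ -111.5 km.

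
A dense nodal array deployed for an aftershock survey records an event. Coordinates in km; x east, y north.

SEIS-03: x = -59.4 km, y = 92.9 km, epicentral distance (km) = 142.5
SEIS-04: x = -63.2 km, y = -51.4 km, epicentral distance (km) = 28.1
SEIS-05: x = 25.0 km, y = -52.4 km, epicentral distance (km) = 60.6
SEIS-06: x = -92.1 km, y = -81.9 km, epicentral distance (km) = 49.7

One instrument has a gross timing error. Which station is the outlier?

Solve using three stations at a time. Using SEIS-03, SEIS-04, SEIS-05 (subtract circle equations pairwise → linear system) gives (x, y) ≈ (-35.4, -47.6).
Distances from that point to each station vs reported:
  SEIS-03: calculated 142.5 vs reported 142.5 → residual 0.0 km
  SEIS-04: calculated 28.1 vs reported 28.1 → residual 0.0 km
  SEIS-05: calculated 60.6 vs reported 60.6 → residual 0.0 km
  SEIS-06: calculated 66.3 vs reported 49.7 → residual 16.6 km
SEIS-03, SEIS-04, SEIS-05 are mutually consistent (residuals ≈ 0); SEIS-06 is off by 16.6 km.

SEIS-06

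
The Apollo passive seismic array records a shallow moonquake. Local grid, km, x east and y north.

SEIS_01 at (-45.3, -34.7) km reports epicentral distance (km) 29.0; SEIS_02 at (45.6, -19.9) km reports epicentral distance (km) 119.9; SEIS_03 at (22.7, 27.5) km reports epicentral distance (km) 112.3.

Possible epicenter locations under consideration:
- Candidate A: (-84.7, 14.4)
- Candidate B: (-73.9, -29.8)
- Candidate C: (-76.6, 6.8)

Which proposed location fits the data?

Candidate B

For each candidate, compare |candidate − station| to the reported distance:
Candidate A: residuals SEIS_01 34.0, SEIS_02 14.8, SEIS_03 4.1 → max 34.0 km
Candidate B: residuals SEIS_01 0.0, SEIS_02 0.0, SEIS_03 0.0 → max 0.0 km
Candidate C: residuals SEIS_01 23.0, SEIS_02 5.2, SEIS_03 10.9 → max 23.0 km
Only Candidate B has all residuals ≈ 0.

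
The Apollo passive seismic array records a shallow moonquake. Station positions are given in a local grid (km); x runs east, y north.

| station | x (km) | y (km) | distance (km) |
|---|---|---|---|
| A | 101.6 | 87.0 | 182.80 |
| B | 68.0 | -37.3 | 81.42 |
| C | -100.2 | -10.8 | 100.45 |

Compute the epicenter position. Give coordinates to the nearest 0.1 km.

-11.0 km east, -57.0 km north

Circle about each station: (x − 101.6)² + (y − 87.0)² = 182.80²; (x − 68.0)² + (y + 37.3)² = 81.42²; (x + 100.2)² + (y + 10.8)² = 100.45².
Subtracting the A equation from the B and C equations removes the quadratic terms:
-67.2 x − 248.6 y = 14910.35
-403.6 x − 195.6 y = 15590.76
Solving the 2×2 system: x ≈ -11.0, y ≈ -57.0 km.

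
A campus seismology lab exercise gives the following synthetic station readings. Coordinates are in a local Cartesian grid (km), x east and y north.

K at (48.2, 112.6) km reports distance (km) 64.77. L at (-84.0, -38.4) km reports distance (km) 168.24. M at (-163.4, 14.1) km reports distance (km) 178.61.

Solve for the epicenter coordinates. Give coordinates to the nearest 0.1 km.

Circle about each station: (x − 48.2)² + (y − 112.6)² = 64.77²; (x + 84.0)² + (y + 38.4)² = 168.24²; (x + 163.4)² + (y − 14.1)² = 178.61².
Subtracting pairs of circle equations eliminates x²+y² and gives linear equations (the radical axes):
-264.4 x − 302.0 y = -30580.98
-423.2 x − 197.0 y = -15810.01
Solving the 2×2 system: x ≈ -16.5, y ≈ 115.7 km.

x ≈ -16.5 km, y ≈ 115.7 km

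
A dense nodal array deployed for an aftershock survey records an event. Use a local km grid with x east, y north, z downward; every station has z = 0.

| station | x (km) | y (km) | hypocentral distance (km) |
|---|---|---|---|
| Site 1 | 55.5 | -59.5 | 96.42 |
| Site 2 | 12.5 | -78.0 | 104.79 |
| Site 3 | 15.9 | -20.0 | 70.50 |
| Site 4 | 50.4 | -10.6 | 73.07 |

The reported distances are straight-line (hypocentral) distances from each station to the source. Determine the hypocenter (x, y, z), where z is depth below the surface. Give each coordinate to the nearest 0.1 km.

Each station gives a sphere (x−x_i)² + (y−y_i)² + z² = d_i² (stations at z=0).
Subtracting the Site 1 sphere from Site 2 and Site 3: z² cancels, leaving linear equations in x and y:
-86.0 x − 37.0 y = -2064.38
-79.2 x + 79.0 y = -1641.12
Solving: x ≈ 23.015, y ≈ 2.300 km (keep extra digits for the depth step; rounded: 23.0, 2.3).
Then from the Site 1 sphere: z² = 96.42² − (x − 55.5)² − (y + 59.5)² with x = 23.015, y = 2.300, so z ≈ 66.500 ≈ 66.5 km.

(23.0, 2.3, 66.5)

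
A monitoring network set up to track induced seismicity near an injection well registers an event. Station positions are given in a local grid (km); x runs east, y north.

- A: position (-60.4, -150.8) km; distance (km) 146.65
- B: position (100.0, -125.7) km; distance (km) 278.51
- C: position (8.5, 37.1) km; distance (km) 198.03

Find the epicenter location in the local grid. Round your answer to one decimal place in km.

Circle about each station: (x + 60.4)² + (y + 150.8)² = 146.65²; (x − 100.0)² + (y + 125.7)² = 278.51²; (x − 8.5)² + (y − 37.1)² = 198.03².
Subtracting pairs of circle equations eliminates x²+y² and gives linear equations (the radical axes):
320.8 x + 50.2 y = -56649.91
137.8 x + 375.8 y = -42649.80
Solving the 2×2 system: x ≈ -168.5, y ≈ -51.7 km.

x ≈ -168.5 km, y ≈ -51.7 km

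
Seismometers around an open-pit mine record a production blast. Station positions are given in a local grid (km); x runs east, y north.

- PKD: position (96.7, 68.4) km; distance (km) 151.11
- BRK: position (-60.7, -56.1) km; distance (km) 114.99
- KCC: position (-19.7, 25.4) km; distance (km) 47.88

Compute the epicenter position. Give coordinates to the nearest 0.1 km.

Circle about each station: (x − 96.7)² + (y − 68.4)² = 151.11²; (x + 60.7)² + (y + 56.1)² = 114.99²; (x + 19.7)² + (y − 25.4)² = 47.88².
Subtracting the PKD equation from the BRK and KCC equations removes the quadratic terms:
-314.8 x − 249.0 y = 2413.78
-232.8 x − 86.0 y = 7545.54
Solving the 2×2 system: x ≈ -54.1, y ≈ 58.7 km.

(-54.1, 58.7)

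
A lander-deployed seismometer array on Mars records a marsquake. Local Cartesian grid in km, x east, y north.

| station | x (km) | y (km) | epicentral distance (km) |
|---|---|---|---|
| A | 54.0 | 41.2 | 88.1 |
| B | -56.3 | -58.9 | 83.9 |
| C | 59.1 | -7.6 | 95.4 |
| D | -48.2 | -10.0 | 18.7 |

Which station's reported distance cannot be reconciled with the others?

D

Solve using three stations at a time. Using A, B, C (subtract circle equations pairwise → linear system) gives (x, y) ≈ (-31.8, 21.3).
Distances from that point to each station vs reported:
  A: calculated 88.1 vs reported 88.1 → residual 0.0 km
  B: calculated 83.9 vs reported 83.9 → residual 0.0 km
  C: calculated 95.4 vs reported 95.4 → residual 0.0 km
  D: calculated 35.3 vs reported 18.7 → residual 16.6 km
A, B, C are mutually consistent (residuals ≈ 0); D is off by 16.6 km.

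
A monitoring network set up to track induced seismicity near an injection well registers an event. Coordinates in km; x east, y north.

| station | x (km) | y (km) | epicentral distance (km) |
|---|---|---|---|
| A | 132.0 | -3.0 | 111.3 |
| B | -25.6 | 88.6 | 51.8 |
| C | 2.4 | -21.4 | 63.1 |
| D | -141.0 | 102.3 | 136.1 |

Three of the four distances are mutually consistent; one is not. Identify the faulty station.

A

Solve using three stations at a time. Using B, C, D (subtract circle equations pairwise → linear system) gives (x, y) ≈ (-21.6, 37.0).
Distances from that point to each station vs reported:
  A: calculated 158.7 vs reported 111.3 → residual 47.4 km
  B: calculated 51.8 vs reported 51.8 → residual 0.0 km
  C: calculated 63.1 vs reported 63.1 → residual 0.0 km
  D: calculated 136.1 vs reported 136.1 → residual 0.0 km
B, C, D are mutually consistent (residuals ≈ 0); A is off by 47.4 km.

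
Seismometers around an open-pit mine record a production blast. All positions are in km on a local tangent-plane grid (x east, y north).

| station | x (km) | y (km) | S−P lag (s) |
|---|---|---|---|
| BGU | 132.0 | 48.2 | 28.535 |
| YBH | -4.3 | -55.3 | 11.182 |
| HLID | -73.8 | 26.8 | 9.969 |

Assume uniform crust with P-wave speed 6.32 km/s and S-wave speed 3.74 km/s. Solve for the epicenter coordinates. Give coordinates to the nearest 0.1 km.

Distance from S−P lag: d = Δt · v_P v_S / (v_P − v_S) = Δt · (6.32·3.74)/(6.32−3.74) ≈ 9.1616·Δt.
So d_BGU = 261.42, d_YBH = 102.44, d_HLID = 91.33 km.
Circle about each station: (x − 132.0)² + (y − 48.2)² = 261.42²; (x + 4.3)² + (y + 55.3)² = 102.44²; (x + 73.8)² + (y − 26.8)² = 91.33².
Subtracting the BGU equation from the YBH and HLID equations removes the quadratic terms:
-272.6 x − 207.0 y = 41175.80
-411.6 x − 42.8 y = 46416.69
Solving the 2×2 system: x ≈ -106.7, y ≈ -58.4 km.
Check against BGU (with the unrounded x, y): √((x − 132.0)²+(y − 48.2)²) = 261.42 ≈ 261.42 km. ✓

(-106.7, -58.4)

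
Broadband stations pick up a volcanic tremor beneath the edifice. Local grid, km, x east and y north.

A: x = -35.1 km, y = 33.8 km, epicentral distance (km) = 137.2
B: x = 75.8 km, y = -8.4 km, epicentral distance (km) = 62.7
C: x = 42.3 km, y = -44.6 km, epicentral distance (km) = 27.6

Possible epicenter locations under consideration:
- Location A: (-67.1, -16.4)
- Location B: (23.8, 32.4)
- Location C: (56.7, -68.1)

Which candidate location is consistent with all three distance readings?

For each candidate, compare |candidate − station| to the reported distance:
Location A: residuals A 77.7, B 80.4, C 85.4 → max 85.4 km
Location B: residuals A 78.3, B 3.4, C 51.6 → max 78.3 km
Location C: residuals A 0.0, B 0.0, C 0.0 → max 0.0 km
Only Location C has all residuals ≈ 0.

Location C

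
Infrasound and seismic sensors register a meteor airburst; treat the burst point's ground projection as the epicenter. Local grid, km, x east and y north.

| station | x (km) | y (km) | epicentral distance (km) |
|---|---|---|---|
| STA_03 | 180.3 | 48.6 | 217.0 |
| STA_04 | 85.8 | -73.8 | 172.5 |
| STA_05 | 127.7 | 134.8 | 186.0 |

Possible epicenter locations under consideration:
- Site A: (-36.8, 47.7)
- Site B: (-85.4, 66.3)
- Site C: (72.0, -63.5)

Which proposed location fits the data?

For each candidate, compare |candidate − station| to the reported distance:
Site A: residuals STA_03 0.1, STA_04 0.1, STA_05 0.1 → max 0.1 km
Site B: residuals STA_03 49.3, STA_04 48.7, STA_05 37.8 → max 49.3 km
Site C: residuals STA_03 61.1, STA_04 155.3, STA_05 20.0 → max 155.3 km
Only Site A has all residuals ≈ 0.

Site A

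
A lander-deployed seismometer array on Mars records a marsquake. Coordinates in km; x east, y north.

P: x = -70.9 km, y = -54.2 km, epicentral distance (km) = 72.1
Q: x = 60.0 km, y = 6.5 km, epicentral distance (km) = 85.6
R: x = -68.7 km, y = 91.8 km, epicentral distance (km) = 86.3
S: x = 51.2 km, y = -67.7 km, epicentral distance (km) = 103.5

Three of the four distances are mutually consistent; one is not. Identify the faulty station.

Solve using three stations at a time. Using P, Q, S (subtract circle equations pairwise → linear system) gives (x, y) ≈ (-25.5, 1.8).
Distances from that point to each station vs reported:
  P: calculated 72.1 vs reported 72.1 → residual 0.0 km
  Q: calculated 85.6 vs reported 85.6 → residual 0.0 km
  R: calculated 99.8 vs reported 86.3 → residual 13.5 km
  S: calculated 103.5 vs reported 103.5 → residual 0.0 km
P, Q, S are mutually consistent (residuals ≈ 0); R is off by 13.5 km.

R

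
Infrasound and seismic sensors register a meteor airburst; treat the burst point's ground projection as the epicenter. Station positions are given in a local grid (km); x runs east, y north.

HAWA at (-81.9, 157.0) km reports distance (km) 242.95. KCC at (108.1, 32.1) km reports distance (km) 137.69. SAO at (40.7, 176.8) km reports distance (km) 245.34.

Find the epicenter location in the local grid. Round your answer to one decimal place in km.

Circle about each station: (x + 81.9)² + (y − 157.0)² = 242.95²; (x − 108.1)² + (y − 32.1)² = 137.69²; (x − 40.7)² + (y − 176.8)² = 245.34².
Subtracting the HAWA equation from the KCC and SAO equations removes the quadratic terms:
380.0 x − 249.8 y = 21425.58
245.2 x + 39.6 y = 391.11
Solving the 2×2 system: x ≈ 12.4, y ≈ -66.9 km.
Check against HAWA (with the unrounded x, y): √((x + 81.9)²+(y − 157.0)²) = 242.95 ≈ 242.95 km. ✓

x ≈ 12.4 km, y ≈ -66.9 km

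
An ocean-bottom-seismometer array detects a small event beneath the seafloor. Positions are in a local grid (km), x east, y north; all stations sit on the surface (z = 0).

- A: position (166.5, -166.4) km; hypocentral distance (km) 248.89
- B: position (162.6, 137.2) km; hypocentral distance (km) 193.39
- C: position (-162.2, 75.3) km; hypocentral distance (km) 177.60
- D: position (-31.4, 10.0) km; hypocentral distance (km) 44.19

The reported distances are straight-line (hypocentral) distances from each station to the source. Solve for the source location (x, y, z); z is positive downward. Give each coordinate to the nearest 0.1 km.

Each station gives a sphere (x−x_i)² + (y−y_i)² + z² = d_i² (stations at z=0).
Subtracting the A sphere from B and C: z² cancels, leaving linear equations in x and y:
-7.8 x + 607.2 y = 14397.93
-657.4 x + 483.4 y = 6972.19
Solving: x ≈ 6.895, y ≈ 23.801 km (keep extra digits for the depth step; rounded: 6.9, 23.8).
Then from the A sphere: z² = 248.89² − (x − 166.5)² − (y + 166.4)² with x = 6.895, y = 23.801, so z ≈ 17.206 ≈ 17.2 km.
Check against D (with the unrounded solution): distance 44.20 ≈ 44.19 km. ✓

x ≈ 6.9 km, y ≈ 23.8 km, depth ≈ 17.2 km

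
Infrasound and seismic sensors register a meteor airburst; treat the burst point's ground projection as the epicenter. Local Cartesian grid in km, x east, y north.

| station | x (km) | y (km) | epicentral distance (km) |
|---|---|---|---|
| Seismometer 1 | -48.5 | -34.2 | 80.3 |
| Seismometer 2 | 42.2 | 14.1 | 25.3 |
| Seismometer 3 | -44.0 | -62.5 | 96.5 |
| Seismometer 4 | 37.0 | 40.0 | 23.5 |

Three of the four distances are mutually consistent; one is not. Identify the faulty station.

Solve using three stations at a time. Using Seismometer 1, Seismometer 2, Seismometer 3 (subtract circle equations pairwise → linear system) gives (x, y) ≈ (17.0, 12.3).
Distances from that point to each station vs reported:
  Seismometer 1: calculated 80.3 vs reported 80.3 → residual 0.0 km
  Seismometer 2: calculated 25.3 vs reported 25.3 → residual 0.0 km
  Seismometer 3: calculated 96.5 vs reported 96.5 → residual 0.0 km
  Seismometer 4: calculated 34.2 vs reported 23.5 → residual 10.7 km
Seismometer 1, Seismometer 2, Seismometer 3 are mutually consistent (residuals ≈ 0); Seismometer 4 is off by 10.7 km.

Seismometer 4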